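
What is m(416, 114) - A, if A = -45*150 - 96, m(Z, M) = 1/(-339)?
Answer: 2320793/339 ≈ 6846.0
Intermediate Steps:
m(Z, M) = -1/339
A = -6846 (A = -6750 - 96 = -6846)
m(416, 114) - A = -1/339 - 1*(-6846) = -1/339 + 6846 = 2320793/339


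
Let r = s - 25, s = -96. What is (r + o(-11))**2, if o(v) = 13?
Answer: 11664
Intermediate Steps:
r = -121 (r = -96 - 25 = -121)
(r + o(-11))**2 = (-121 + 13)**2 = (-108)**2 = 11664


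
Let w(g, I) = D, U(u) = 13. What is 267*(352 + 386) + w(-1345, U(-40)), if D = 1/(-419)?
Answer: 82562273/419 ≈ 1.9705e+5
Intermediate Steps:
D = -1/419 ≈ -0.0023866
w(g, I) = -1/419
267*(352 + 386) + w(-1345, U(-40)) = 267*(352 + 386) - 1/419 = 267*738 - 1/419 = 197046 - 1/419 = 82562273/419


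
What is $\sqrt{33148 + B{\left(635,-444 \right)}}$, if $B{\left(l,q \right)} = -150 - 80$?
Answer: $\sqrt{32918} \approx 181.43$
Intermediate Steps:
$B{\left(l,q \right)} = -230$
$\sqrt{33148 + B{\left(635,-444 \right)}} = \sqrt{33148 - 230} = \sqrt{32918}$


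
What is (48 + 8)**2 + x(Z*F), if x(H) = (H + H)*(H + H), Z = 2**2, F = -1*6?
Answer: 5440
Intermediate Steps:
F = -6
Z = 4
x(H) = 4*H**2 (x(H) = (2*H)*(2*H) = 4*H**2)
(48 + 8)**2 + x(Z*F) = (48 + 8)**2 + 4*(4*(-6))**2 = 56**2 + 4*(-24)**2 = 3136 + 4*576 = 3136 + 2304 = 5440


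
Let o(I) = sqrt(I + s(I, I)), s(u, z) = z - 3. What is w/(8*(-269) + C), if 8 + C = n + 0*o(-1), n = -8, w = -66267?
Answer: 66267/2168 ≈ 30.566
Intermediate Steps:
s(u, z) = -3 + z
o(I) = sqrt(-3 + 2*I) (o(I) = sqrt(I + (-3 + I)) = sqrt(-3 + 2*I))
C = -16 (C = -8 + (-8 + 0*sqrt(-3 + 2*(-1))) = -8 + (-8 + 0*sqrt(-3 - 2)) = -8 + (-8 + 0*sqrt(-5)) = -8 + (-8 + 0*(I*sqrt(5))) = -8 + (-8 + 0) = -8 - 8 = -16)
w/(8*(-269) + C) = -66267/(8*(-269) - 16) = -66267/(-2152 - 16) = -66267/(-2168) = -66267*(-1/2168) = 66267/2168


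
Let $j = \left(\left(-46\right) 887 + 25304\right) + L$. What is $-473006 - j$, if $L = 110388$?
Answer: $-567896$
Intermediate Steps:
$j = 94890$ ($j = \left(\left(-46\right) 887 + 25304\right) + 110388 = \left(-40802 + 25304\right) + 110388 = -15498 + 110388 = 94890$)
$-473006 - j = -473006 - 94890 = -567896$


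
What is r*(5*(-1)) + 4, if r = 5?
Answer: -21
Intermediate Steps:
r*(5*(-1)) + 4 = 5*(5*(-1)) + 4 = 5*(-5) + 4 = -25 + 4 = -21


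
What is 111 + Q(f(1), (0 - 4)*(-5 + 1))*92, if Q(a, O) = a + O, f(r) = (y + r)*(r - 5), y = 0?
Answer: 1215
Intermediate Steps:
f(r) = r*(-5 + r) (f(r) = (0 + r)*(r - 5) = r*(-5 + r))
Q(a, O) = O + a
111 + Q(f(1), (0 - 4)*(-5 + 1))*92 = 111 + ((0 - 4)*(-5 + 1) + 1*(-5 + 1))*92 = 111 + (-4*(-4) + 1*(-4))*92 = 111 + (16 - 4)*92 = 111 + 12*92 = 111 + 1104 = 1215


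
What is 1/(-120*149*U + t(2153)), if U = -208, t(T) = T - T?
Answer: 1/3719040 ≈ 2.6889e-7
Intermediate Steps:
t(T) = 0
1/(-120*149*U + t(2153)) = 1/(-120*149*(-208) + 0) = 1/(-17880*(-208) + 0) = 1/(-1*(-3719040) + 0) = 1/(3719040 + 0) = 1/3719040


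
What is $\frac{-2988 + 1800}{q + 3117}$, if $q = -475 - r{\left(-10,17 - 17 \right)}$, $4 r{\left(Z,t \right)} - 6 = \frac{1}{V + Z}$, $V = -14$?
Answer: $- \frac{114048}{253489} \approx -0.44991$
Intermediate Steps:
$r{\left(Z,t \right)} = \frac{3}{2} + \frac{1}{4 \left(-14 + Z\right)}$
$q = - \frac{45743}{96}$ ($q = -475 - \frac{-83 + 6 \left(-10\right)}{4 \left(-14 - 10\right)} = -475 - \frac{-83 - 60}{4 \left(-24\right)} = -475 - \frac{1}{4} \left(- \frac{1}{24}\right) \left(-143\right) = -475 - \frac{143}{96} = - \frac{45743}{96} \approx -476.49$)
$\frac{-2988 + 1800}{q + 3117} = \frac{-2988 + 1800}{- \frac{45743}{96} + 3117} = - \frac{1188}{\frac{253489}{96}} = \left(-1188\right) \frac{96}{253489} = - \frac{114048}{253489}$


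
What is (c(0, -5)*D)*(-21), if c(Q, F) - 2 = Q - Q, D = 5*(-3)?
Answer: 630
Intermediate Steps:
D = -15
c(Q, F) = 2 (c(Q, F) = 2 + (Q - Q) = 2 + 0 = 2)
(c(0, -5)*D)*(-21) = (2*(-15))*(-21) = -30*(-21) = 630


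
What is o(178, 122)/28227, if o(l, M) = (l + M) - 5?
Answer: 295/28227 ≈ 0.010451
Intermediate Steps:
o(l, M) = -5 + M + l (o(l, M) = (M + l) - 5 = -5 + M + l)
o(178, 122)/28227 = (-5 + 122 + 178)/28227 = 295*(1/28227) = 295/28227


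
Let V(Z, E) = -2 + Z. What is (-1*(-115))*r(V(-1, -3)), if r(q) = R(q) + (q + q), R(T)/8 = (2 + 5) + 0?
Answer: 5750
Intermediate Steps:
R(T) = 56 (R(T) = 8*((2 + 5) + 0) = 8*(7 + 0) = 8*7 = 56)
r(q) = 56 + 2*q (r(q) = 56 + (q + q) = 56 + 2*q)
(-1*(-115))*r(V(-1, -3)) = (-1*(-115))*(56 + 2*(-2 - 1)) = 115*(56 + 2*(-3)) = 115*(56 - 6) = 115*50 = 5750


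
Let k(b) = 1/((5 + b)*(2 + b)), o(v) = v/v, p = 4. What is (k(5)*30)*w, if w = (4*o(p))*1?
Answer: 12/7 ≈ 1.7143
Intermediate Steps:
o(v) = 1
w = 4 (w = (4*1)*1 = 4*1 = 4)
k(b) = 1/((2 + b)*(5 + b))
(k(5)*30)*w = (30/(10 + 5² + 7*5))*4 = (30/(10 + 25 + 35))*4 = (30/70)*4 = ((1/70)*30)*4 = (3/7)*4 = 12/7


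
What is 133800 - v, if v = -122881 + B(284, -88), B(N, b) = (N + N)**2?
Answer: -65943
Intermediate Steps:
B(N, b) = 4*N**2 (B(N, b) = (2*N)**2 = 4*N**2)
v = 199743 (v = -122881 + 4*284**2 = -122881 + 4*80656 = -122881 + 322624 = 199743)
133800 - v = 133800 - 1*199743 = 133800 - 199743 = -65943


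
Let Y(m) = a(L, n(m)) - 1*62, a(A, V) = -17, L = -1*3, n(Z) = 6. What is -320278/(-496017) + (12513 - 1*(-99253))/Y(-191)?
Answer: -55412534060/39185343 ≈ -1414.1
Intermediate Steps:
L = -3
Y(m) = -79 (Y(m) = -17 - 1*62 = -17 - 62 = -79)
-320278/(-496017) + (12513 - 1*(-99253))/Y(-191) = -320278/(-496017) + (12513 - 1*(-99253))/(-79) = -320278*(-1/496017) + (12513 + 99253)*(-1/79) = 320278/496017 + 111766*(-1/79) = 320278/496017 - 111766/79 = -55412534060/39185343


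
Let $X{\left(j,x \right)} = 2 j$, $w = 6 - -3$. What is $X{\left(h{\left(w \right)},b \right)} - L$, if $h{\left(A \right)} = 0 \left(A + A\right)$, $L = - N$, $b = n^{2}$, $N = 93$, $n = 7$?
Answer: $93$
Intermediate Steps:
$b = 49$ ($b = 7^{2} = 49$)
$L = -93$ ($L = \left(-1\right) 93 = -93$)
$w = 9$ ($w = 6 + 3 = 9$)
$h{\left(A \right)} = 0$ ($h{\left(A \right)} = 0 \cdot 2 A = 0$)
$X{\left(h{\left(w \right)},b \right)} - L = 2 \cdot 0 - -93 = 0 + 93 = 93$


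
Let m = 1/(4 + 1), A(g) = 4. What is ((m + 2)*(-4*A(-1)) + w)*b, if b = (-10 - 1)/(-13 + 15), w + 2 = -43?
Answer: 4411/10 ≈ 441.10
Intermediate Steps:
w = -45 (w = -2 - 43 = -45)
m = ⅕ (m = 1/5 = ⅕ ≈ 0.20000)
b = -11/2 ≈ -5.5000
((m + 2)*(-4*A(-1)) + w)*b = ((⅕ + 2)*(-4*4) - 45)*(-11/2) = ((11/5)*(-16) - 45)*(-11/2) = (-176/5 - 45)*(-11/2) = -401/5*(-11/2) = 4411/10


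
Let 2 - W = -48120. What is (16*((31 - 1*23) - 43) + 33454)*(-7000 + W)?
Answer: 1352667068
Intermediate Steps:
W = 48122 (W = 2 - 1*(-48120) = 2 + 48120 = 48122)
(16*((31 - 1*23) - 43) + 33454)*(-7000 + W) = (16*((31 - 1*23) - 43) + 33454)*(-7000 + 48122) = (16*((31 - 23) - 43) + 33454)*41122 = (16*(8 - 43) + 33454)*41122 = (16*(-35) + 33454)*41122 = (-560 + 33454)*41122 = 32894*41122 = 1352667068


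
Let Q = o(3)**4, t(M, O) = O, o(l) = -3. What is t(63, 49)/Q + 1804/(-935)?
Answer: -9119/6885 ≈ -1.3245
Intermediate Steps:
Q = 81 (Q = (-3)**4 = 81)
t(63, 49)/Q + 1804/(-935) = 49/81 + 1804/(-935) = 49*(1/81) + 1804*(-1/935) = 49/81 - 164/85 = -9119/6885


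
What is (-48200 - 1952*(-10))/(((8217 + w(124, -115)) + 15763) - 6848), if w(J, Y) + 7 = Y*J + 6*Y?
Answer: -1912/145 ≈ -13.186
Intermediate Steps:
w(J, Y) = -7 + 6*Y + J*Y (w(J, Y) = -7 + (Y*J + 6*Y) = -7 + (J*Y + 6*Y) = -7 + (6*Y + J*Y) = -7 + 6*Y + J*Y)
(-48200 - 1952*(-10))/(((8217 + w(124, -115)) + 15763) - 6848) = (-48200 - 1952*(-10))/(((8217 + (-7 + 6*(-115) + 124*(-115))) + 15763) - 6848) = (-48200 + 19520)/(((8217 + (-7 - 690 - 14260)) + 15763) - 6848) = -28680/(((8217 - 14957) + 15763) - 6848) = -28680/((-6740 + 15763) - 6848) = -28680/(9023 - 6848) = -28680/2175 = -28680*1/2175 = -1912/145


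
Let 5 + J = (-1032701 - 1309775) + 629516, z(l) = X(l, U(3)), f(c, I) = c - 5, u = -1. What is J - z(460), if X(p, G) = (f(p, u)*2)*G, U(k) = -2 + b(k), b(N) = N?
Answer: -1713875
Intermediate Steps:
f(c, I) = -5 + c
U(k) = -2 + k
X(p, G) = G*(-10 + 2*p) (X(p, G) = ((-5 + p)*2)*G = (-10 + 2*p)*G = G*(-10 + 2*p))
z(l) = -10 + 2*l (z(l) = 2*(-2 + 3)*(-5 + l) = 2*1*(-5 + l) = -10 + 2*l)
J = -1712965 (J = -5 + ((-1032701 - 1309775) + 629516) = -5 + (-2342476 + 629516) = -5 - 1712960 = -1712965)
J - z(460) = -1712965 - (-10 + 2*460) = -1712965 - (-10 + 920) = -1712965 - 1*910 = -1712965 - 910 = -1713875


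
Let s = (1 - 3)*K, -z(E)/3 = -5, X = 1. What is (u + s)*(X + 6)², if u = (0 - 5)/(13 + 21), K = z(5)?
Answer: -50225/34 ≈ -1477.2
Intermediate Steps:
z(E) = 15 (z(E) = -3*(-5) = 15)
K = 15
u = -5/34 ≈ -0.14706
s = -30 (s = (1 - 3)*15 = -2*15 = -30)
(u + s)*(X + 6)² = (-5/34 - 30)*(1 + 6)² = -1025/34*7² = -1025/34*49 = -50225/34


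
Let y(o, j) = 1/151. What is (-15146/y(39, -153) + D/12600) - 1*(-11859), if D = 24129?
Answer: -455037017/200 ≈ -2.2752e+6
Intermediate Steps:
y(o, j) = 1/151
(-15146/y(39, -153) + D/12600) - 1*(-11859) = (-15146/1/151 + 24129/12600) - 1*(-11859) = (-15146*151 + 24129*(1/12600)) + 11859 = (-2287046 + 383/200) + 11859 = -457408817/200 + 11859 = -455037017/200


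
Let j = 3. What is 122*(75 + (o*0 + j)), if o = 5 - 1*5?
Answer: 9516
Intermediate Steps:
o = 0 (o = 5 - 5 = 0)
122*(75 + (o*0 + j)) = 122*(75 + (0*0 + 3)) = 122*(75 + (0 + 3)) = 122*(75 + 3) = 122*78 = 9516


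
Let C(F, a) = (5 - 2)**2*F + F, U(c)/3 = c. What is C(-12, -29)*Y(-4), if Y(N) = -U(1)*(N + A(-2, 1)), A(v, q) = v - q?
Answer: -2520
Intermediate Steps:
U(c) = 3*c
C(F, a) = 10*F (C(F, a) = 3**2*F + F = 9*F + F = 10*F)
Y(N) = 9 - 3*N (Y(N) = -3*1*(N + (-2 - 1*1)) = -3*(N + (-2 - 1)) = -3*(N - 3) = -3*(-3 + N) = -(-9 + 3*N) = 9 - 3*N)
C(-12, -29)*Y(-4) = (10*(-12))*(9 - 3*(-4)) = -120*(9 + 12) = -120*21 = -2520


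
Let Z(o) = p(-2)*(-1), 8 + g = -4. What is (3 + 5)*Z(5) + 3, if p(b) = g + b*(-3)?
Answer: 51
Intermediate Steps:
g = -12 (g = -8 - 4 = -12)
p(b) = -12 - 3*b (p(b) = -12 + b*(-3) = -12 - 3*b)
Z(o) = 6 (Z(o) = (-12 - 3*(-2))*(-1) = (-12 + 6)*(-1) = -6*(-1) = 6)
(3 + 5)*Z(5) + 3 = (3 + 5)*6 + 3 = 8*6 + 3 = 48 + 3 = 51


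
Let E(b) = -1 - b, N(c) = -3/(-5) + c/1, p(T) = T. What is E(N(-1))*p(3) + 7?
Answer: 26/5 ≈ 5.2000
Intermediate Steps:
N(c) = ⅗ + c (N(c) = -3*(-⅕) + c*1 = ⅗ + c)
E(N(-1))*p(3) + 7 = (-1 - (⅗ - 1))*3 + 7 = (-1 - 1*(-⅖))*3 + 7 = (-1 + ⅖)*3 + 7 = -⅗*3 + 7 = -9/5 + 7 = 26/5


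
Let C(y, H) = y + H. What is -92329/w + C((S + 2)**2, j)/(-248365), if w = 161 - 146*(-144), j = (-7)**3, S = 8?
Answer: -4585228826/1052322505 ≈ -4.3572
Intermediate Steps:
j = -343
C(y, H) = H + y
w = 21185 (w = 161 + 21024 = 21185)
-92329/w + C((S + 2)**2, j)/(-248365) = -92329/21185 + (-343 + (8 + 2)**2)/(-248365) = -92329*1/21185 + (-343 + 10**2)*(-1/248365) = -92329/21185 + (-343 + 100)*(-1/248365) = -92329/21185 - 243*(-1/248365) = -92329/21185 + 243/248365 = -4585228826/1052322505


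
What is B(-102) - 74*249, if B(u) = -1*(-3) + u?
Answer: -18525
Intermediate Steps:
B(u) = 3 + u
B(-102) - 74*249 = (3 - 102) - 74*249 = -99 - 1*18426 = -99 - 18426 = -18525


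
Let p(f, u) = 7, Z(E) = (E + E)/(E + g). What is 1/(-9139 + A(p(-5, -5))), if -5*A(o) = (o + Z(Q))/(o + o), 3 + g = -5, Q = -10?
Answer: -630/5757643 ≈ -0.00010942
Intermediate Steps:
g = -8 (g = -3 - 5 = -8)
Z(E) = 2*E/(-8 + E) (Z(E) = (E + E)/(E - 8) = (2*E)/(-8 + E) = 2*E/(-8 + E))
A(o) = -(10/9 + o)/(10*o) (A(o) = -(o + 2*(-10)/(-8 - 10))/(5*(o + o)) = -(o + 2*(-10)/(-18))/(5*(2*o)) = -(o + 2*(-10)*(-1/18))*1/(2*o)/5 = -(o + 10/9)*1/(2*o)/5 = -(10/9 + o)*1/(2*o)/5 = -(10/9 + o)/(10*o))
1/(-9139 + A(p(-5, -5))) = 1/(-9139 + (1/90)*(-10 - 9*7)/7) = 1/(-9139 + (1/90)*(⅐)*(-10 - 63)) = 1/(-9139 + (1/90)*(⅐)*(-73)) = 1/(-9139 - 73/630) = 1/(-5757643/630) = -630/5757643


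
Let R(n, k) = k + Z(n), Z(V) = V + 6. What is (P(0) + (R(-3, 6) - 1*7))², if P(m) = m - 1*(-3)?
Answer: 25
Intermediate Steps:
P(m) = 3 + m (P(m) = m + 3 = 3 + m)
Z(V) = 6 + V
R(n, k) = 6 + k + n (R(n, k) = k + (6 + n) = 6 + k + n)
(P(0) + (R(-3, 6) - 1*7))² = ((3 + 0) + ((6 + 6 - 3) - 1*7))² = (3 + (9 - 7))² = (3 + 2)² = 5² = 25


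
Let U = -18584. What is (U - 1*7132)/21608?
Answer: -6429/5402 ≈ -1.1901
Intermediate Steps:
(U - 1*7132)/21608 = (-18584 - 1*7132)/21608 = (-18584 - 7132)*(1/21608) = -25716*1/21608 = -6429/5402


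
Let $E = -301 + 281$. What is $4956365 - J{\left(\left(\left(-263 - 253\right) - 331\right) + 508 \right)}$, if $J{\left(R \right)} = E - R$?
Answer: $4956046$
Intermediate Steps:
$E = -20$
$J{\left(R \right)} = -20 - R$
$4956365 - J{\left(\left(\left(-263 - 253\right) - 331\right) + 508 \right)} = 4956365 - \left(-20 - \left(\left(\left(-263 - 253\right) - 331\right) + 508\right)\right) = 4956365 - \left(-20 - \left(\left(-516 - 331\right) + 508\right)\right) = 4956365 - \left(-20 - \left(-847 + 508\right)\right) = 4956365 - \left(-20 - -339\right) = 4956365 - \left(-20 + 339\right) = 4956365 - 319 = 4956046$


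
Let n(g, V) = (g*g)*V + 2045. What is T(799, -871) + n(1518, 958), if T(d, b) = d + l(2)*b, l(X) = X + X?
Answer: 2207541752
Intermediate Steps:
l(X) = 2*X
n(g, V) = 2045 + V*g**2 (n(g, V) = g**2*V + 2045 = V*g**2 + 2045 = 2045 + V*g**2)
T(d, b) = d + 4*b (T(d, b) = d + (2*2)*b = d + 4*b)
T(799, -871) + n(1518, 958) = (799 + 4*(-871)) + (2045 + 958*1518**2) = (799 - 3484) + (2045 + 958*2304324) = -2685 + (2045 + 2207542392) = -2685 + 2207544437 = 2207541752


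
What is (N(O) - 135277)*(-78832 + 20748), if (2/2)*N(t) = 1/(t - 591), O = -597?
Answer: 2333656507117/297 ≈ 7.8574e+9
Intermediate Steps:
N(t) = 1/(-591 + t) (N(t) = 1/(t - 591) = 1/(-591 + t))
(N(O) - 135277)*(-78832 + 20748) = (1/(-591 - 597) - 135277)*(-78832 + 20748) = (1/(-1188) - 135277)*(-58084) = (-1/1188 - 135277)*(-58084) = -160709077/1188*(-58084) = 2333656507117/297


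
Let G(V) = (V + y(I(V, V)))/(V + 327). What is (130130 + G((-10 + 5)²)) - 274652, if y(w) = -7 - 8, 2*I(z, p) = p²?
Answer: -25435867/176 ≈ -1.4452e+5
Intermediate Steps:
I(z, p) = p²/2
y(w) = -15
G(V) = (-15 + V)/(327 + V) (G(V) = (V - 15)/(V + 327) = (-15 + V)/(327 + V))
(130130 + G((-10 + 5)²)) - 274652 = (130130 + (-15 + (-10 + 5)²)/(327 + (-10 + 5)²)) - 274652 = (130130 + (-15 + (-5)²)/(327 + (-5)²)) - 274652 = (130130 + (-15 + 25)/(327 + 25)) - 274652 = (130130 + 10/352) - 274652 = (130130 + (1/352)*10) - 274652 = (130130 + 5/176) - 274652 = 22902885/176 - 274652 = -25435867/176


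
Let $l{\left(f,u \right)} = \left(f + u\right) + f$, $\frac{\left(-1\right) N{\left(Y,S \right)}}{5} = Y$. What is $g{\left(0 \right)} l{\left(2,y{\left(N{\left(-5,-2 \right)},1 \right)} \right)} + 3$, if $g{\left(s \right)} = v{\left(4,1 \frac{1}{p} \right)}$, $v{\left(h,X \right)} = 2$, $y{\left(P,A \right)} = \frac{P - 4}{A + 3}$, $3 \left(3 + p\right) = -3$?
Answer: $\frac{43}{2} \approx 21.5$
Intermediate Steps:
$p = -4$ ($p = -3 + \frac{1}{3} \left(-3\right) = -3 - 1 = -4$)
$N{\left(Y,S \right)} = - 5 Y$
$y{\left(P,A \right)} = \frac{-4 + P}{3 + A}$
$g{\left(s \right)} = 2$
$l{\left(f,u \right)} = u + 2 f$
$g{\left(0 \right)} l{\left(2,y{\left(N{\left(-5,-2 \right)},1 \right)} \right)} + 3 = 2 \left(\frac{-4 - -25}{3 + 1} + 2 \cdot 2\right) + 3 = 2 \left(\frac{-4 + 25}{4} + 4\right) + 3 = 2 \left(\frac{1}{4} \cdot 21 + 4\right) + 3 = 2 \left(\frac{21}{4} + 4\right) + 3 = 2 \cdot \frac{37}{4} + 3 = \frac{37}{2} + 3 = \frac{43}{2}$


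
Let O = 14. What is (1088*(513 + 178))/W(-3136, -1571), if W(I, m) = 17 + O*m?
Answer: -751808/21977 ≈ -34.209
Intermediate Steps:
W(I, m) = 17 + 14*m
(1088*(513 + 178))/W(-3136, -1571) = (1088*(513 + 178))/(17 + 14*(-1571)) = (1088*691)/(17 - 21994) = 751808/(-21977) = 751808*(-1/21977) = -751808/21977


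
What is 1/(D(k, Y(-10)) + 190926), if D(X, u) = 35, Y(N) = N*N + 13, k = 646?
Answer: 1/190961 ≈ 5.2367e-6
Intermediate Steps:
Y(N) = 13 + N**2 (Y(N) = N**2 + 13 = 13 + N**2)
1/(D(k, Y(-10)) + 190926) = 1/(35 + 190926) = 1/190961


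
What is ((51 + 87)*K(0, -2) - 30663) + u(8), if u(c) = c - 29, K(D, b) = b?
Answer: -30960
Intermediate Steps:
u(c) = -29 + c
((51 + 87)*K(0, -2) - 30663) + u(8) = ((51 + 87)*(-2) - 30663) + (-29 + 8) = (138*(-2) - 30663) - 21 = (-276 - 30663) - 21 = -30939 - 21 = -30960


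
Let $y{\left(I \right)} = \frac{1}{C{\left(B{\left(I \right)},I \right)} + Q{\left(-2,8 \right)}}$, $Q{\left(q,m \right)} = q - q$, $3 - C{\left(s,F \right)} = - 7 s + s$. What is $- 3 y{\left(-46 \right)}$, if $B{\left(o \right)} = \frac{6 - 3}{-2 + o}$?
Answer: $- \frac{8}{7} \approx -1.1429$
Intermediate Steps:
$B{\left(o \right)} = \frac{3}{-2 + o}$
$C{\left(s,F \right)} = 3 + 6 s$ ($C{\left(s,F \right)} = 3 - \left(- 7 s + s\right) = 3 - - 6 s = 3 + 6 s$)
$Q{\left(q,m \right)} = 0$
$y{\left(I \right)} = \frac{1}{3 + \frac{18}{-2 + I}}$ ($y{\left(I \right)} = \frac{1}{\left(3 + 6 \frac{3}{-2 + I}\right) + 0} = \frac{1}{\left(3 + \frac{18}{-2 + I}\right) + 0} = \frac{1}{3 + \frac{18}{-2 + I}}$)
$- 3 y{\left(-46 \right)} = - 3 \frac{-2 - 46}{3 \left(4 - 46\right)} = - 3 \cdot \frac{1}{3} \frac{1}{-42} \left(-48\right) = - 3 \cdot \frac{1}{3} \left(- \frac{1}{42}\right) \left(-48\right) = \left(-3\right) \frac{8}{21} = - \frac{8}{7}$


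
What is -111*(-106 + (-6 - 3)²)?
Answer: 2775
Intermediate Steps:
-111*(-106 + (-6 - 3)²) = -111*(-106 + (-9)²) = -111*(-106 + 81) = -111*(-25) = 2775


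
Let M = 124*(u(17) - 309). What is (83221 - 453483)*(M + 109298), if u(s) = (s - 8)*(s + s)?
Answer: -40331158612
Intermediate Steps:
u(s) = 2*s*(-8 + s) (u(s) = (-8 + s)*(2*s) = 2*s*(-8 + s))
M = -372 (M = 124*(2*17*(-8 + 17) - 309) = 124*(2*17*9 - 309) = 124*(306 - 309) = 124*(-3) = -372)
(83221 - 453483)*(M + 109298) = (83221 - 453483)*(-372 + 109298) = -370262*108926 = -40331158612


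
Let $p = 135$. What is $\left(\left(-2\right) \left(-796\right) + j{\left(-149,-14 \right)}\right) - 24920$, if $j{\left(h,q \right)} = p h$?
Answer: $-43443$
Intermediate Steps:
$j{\left(h,q \right)} = 135 h$
$\left(\left(-2\right) \left(-796\right) + j{\left(-149,-14 \right)}\right) - 24920 = \left(\left(-2\right) \left(-796\right) + 135 \left(-149\right)\right) - 24920 = \left(1592 - 20115\right) - 24920 = -18523 - 24920 = -43443$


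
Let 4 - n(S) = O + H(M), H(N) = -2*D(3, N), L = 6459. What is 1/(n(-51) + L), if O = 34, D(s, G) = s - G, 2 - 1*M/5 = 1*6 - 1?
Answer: 1/6465 ≈ 0.00015468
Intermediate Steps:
M = -15 (M = 10 - 5*(1*6 - 1) = 10 - 5*(6 - 1) = 10 - 5*5 = 10 - 25 = -15)
H(N) = -6 + 2*N (H(N) = -2*(3 - N) = -6 + 2*N)
n(S) = 6 (n(S) = 4 - (34 + (-6 + 2*(-15))) = 4 - (34 + (-6 - 30)) = 4 - (34 - 36) = 4 - 1*(-2) = 4 + 2 = 6)
1/(n(-51) + L) = 1/(6 + 6459) = 1/6465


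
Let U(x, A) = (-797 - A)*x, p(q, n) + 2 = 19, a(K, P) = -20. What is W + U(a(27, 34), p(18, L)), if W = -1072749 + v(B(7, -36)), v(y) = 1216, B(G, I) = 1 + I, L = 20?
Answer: -1055253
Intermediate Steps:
p(q, n) = 17 (p(q, n) = -2 + 19 = 17)
W = -1071533 (W = -1072749 + 1216 = -1071533)
U(x, A) = x*(-797 - A)
W + U(a(27, 34), p(18, L)) = -1071533 - 1*(-20)*(797 + 17) = -1071533 - 1*(-20)*814 = -1071533 + 16280 = -1055253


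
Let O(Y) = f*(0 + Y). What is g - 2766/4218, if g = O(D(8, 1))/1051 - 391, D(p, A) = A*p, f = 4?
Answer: -289353538/738853 ≈ -391.63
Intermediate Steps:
O(Y) = 4*Y (O(Y) = 4*(0 + Y) = 4*Y)
g = -410909/1051 (g = (4*(1*8))/1051 - 391 = (4*8)*(1/1051) - 391 = 32*(1/1051) - 391 = 32/1051 - 391 = -410909/1051 ≈ -390.97)
g - 2766/4218 = -410909/1051 - 2766/4218 = -410909/1051 - 2766*1/4218 = -410909/1051 - 461/703 = -289353538/738853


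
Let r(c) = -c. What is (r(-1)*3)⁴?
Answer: 81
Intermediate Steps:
(r(-1)*3)⁴ = (-1*(-1)*3)⁴ = (1*3)⁴ = 3⁴ = 81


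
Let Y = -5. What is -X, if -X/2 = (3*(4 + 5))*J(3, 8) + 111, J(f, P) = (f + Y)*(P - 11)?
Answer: 546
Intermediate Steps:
J(f, P) = (-11 + P)*(-5 + f) (J(f, P) = (f - 5)*(P - 11) = (-5 + f)*(-11 + P) = (-11 + P)*(-5 + f))
X = -546 (X = -2*((3*(4 + 5))*(55 - 11*3 - 5*8 + 8*3) + 111) = -2*((3*9)*(55 - 33 - 40 + 24) + 111) = -2*(27*6 + 111) = -2*(162 + 111) = -2*273 = -546)
-X = -1*(-546) = 546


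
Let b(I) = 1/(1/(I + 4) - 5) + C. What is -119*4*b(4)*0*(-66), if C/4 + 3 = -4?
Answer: 0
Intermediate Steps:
C = -28 (C = -12 + 4*(-4) = -12 - 16 = -28)
b(I) = -28 + 1/(-5 + 1/(4 + I)) (b(I) = 1/(1/(I + 4) - 5) - 28 = 1/(1/(4 + I) - 5) - 28 = 1/(-5 + 1/(4 + I)) - 28 = -28 + 1/(-5 + 1/(4 + I)))
-119*4*b(4)*0*(-66) = -119*4*((-536 - 141*4)/(19 + 5*4))*0*(-66) = -119*4*((-536 - 564)/(19 + 20))*0*(-66) = -119*4*(-1100/39)*0*(-66) = -(-523600)*0/39*(-66) = -119*0*(-66) = 0*(-66) = 0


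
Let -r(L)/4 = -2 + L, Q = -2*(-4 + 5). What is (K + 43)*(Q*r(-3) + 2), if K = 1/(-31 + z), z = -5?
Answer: -29393/18 ≈ -1632.9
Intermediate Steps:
Q = -2 (Q = -2*1 = -2)
r(L) = 8 - 4*L (r(L) = -4*(-2 + L) = 8 - 4*L)
K = -1/36 (K = 1/(-31 - 5) = 1/(-36) = -1/36 ≈ -0.027778)
(K + 43)*(Q*r(-3) + 2) = (-1/36 + 43)*(-2*(8 - 4*(-3)) + 2) = 1547*(-2*(8 + 12) + 2)/36 = 1547*(-2*20 + 2)/36 = 1547*(-40 + 2)/36 = (1547/36)*(-38) = -29393/18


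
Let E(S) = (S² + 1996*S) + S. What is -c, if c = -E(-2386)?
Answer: 928154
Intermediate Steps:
E(S) = S² + 1997*S
c = -928154 (c = -(-2386)*(1997 - 2386) = -(-2386)*(-389) = -1*928154 = -928154)
-c = -1*(-928154) = 928154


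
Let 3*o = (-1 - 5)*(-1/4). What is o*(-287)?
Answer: -287/2 ≈ -143.50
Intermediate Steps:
o = ½ (o = ((-1 - 5)*(-1/4))/3 = (-(-6)/4)/3 = (-6*(-¼))/3 = (⅓)*(3/2) = ½ ≈ 0.50000)
o*(-287) = (½)*(-287) = -287/2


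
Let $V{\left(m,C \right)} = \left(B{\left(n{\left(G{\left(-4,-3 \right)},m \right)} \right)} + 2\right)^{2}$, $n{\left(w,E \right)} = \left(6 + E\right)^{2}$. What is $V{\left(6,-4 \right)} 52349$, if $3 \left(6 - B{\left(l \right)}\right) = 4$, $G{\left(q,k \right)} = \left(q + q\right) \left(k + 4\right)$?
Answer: $\frac{20939600}{9} \approx 2.3266 \cdot 10^{6}$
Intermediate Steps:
$G{\left(q,k \right)} = 2 q \left(4 + k\right)$
$B{\left(l \right)} = \frac{14}{3}$ ($B{\left(l \right)} = 6 - \frac{4}{3} = \frac{14}{3}$)
$V{\left(m,C \right)} = \frac{400}{9}$ ($V{\left(m,C \right)} = \left(\frac{14}{3} + 2\right)^{2} = \left(\frac{20}{3}\right)^{2} = \frac{400}{9}$)
$V{\left(6,-4 \right)} 52349 = \frac{400}{9} \cdot 52349 = \frac{20939600}{9}$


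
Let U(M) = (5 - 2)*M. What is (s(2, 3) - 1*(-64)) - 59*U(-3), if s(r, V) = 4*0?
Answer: 595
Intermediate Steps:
s(r, V) = 0
U(M) = 3*M
(s(2, 3) - 1*(-64)) - 59*U(-3) = (0 - 1*(-64)) - 177*(-3) = (0 + 64) - 59*(-9) = 64 + 531 = 595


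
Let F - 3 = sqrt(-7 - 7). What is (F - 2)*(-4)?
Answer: -4 - 4*I*sqrt(14) ≈ -4.0 - 14.967*I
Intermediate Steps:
F = 3 + I*sqrt(14) (F = 3 + sqrt(-7 - 7) = 3 + sqrt(-14) = 3 + I*sqrt(14) ≈ 3.0 + 3.7417*I)
(F - 2)*(-4) = ((3 + I*sqrt(14)) - 2)*(-4) = (1 + I*sqrt(14))*(-4) = -4 - 4*I*sqrt(14)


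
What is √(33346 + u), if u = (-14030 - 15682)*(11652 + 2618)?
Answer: I*√423956894 ≈ 20590.0*I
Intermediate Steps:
u = -423990240 (u = -29712*14270 = -423990240)
√(33346 + u) = √(33346 - 423990240) = √(-423956894) = I*√423956894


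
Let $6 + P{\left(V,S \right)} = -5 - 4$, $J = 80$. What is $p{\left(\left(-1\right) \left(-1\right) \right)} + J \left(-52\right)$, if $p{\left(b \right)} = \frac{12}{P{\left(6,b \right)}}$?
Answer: $- \frac{20804}{5} \approx -4160.8$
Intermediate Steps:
$P{\left(V,S \right)} = -15$ ($P{\left(V,S \right)} = -6 - 9 = -15$)
$p{\left(b \right)} = - \frac{4}{5}$ ($p{\left(b \right)} = \frac{12}{-15} = 12 \left(- \frac{1}{15}\right) = - \frac{4}{5}$)
$p{\left(\left(-1\right) \left(-1\right) \right)} + J \left(-52\right) = - \frac{4}{5} + 80 \left(-52\right) = - \frac{4}{5} - 4160 = - \frac{20804}{5}$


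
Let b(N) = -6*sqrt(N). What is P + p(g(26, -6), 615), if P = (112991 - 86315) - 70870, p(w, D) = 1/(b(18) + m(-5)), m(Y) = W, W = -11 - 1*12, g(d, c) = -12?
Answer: -5259063/119 - 18*sqrt(2)/119 ≈ -44194.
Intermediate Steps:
W = -23 (W = -11 - 12 = -23)
m(Y) = -23
p(w, D) = 1/(-23 - 18*sqrt(2)) (p(w, D) = 1/(-18*sqrt(2) - 23) = 1/(-23 - 18*sqrt(2)))
P = -44194 (P = 26676 - 70870 = -44194)
P + p(g(26, -6), 615) = -44194 + (23/119 - 18*sqrt(2)/119) = -5259063/119 - 18*sqrt(2)/119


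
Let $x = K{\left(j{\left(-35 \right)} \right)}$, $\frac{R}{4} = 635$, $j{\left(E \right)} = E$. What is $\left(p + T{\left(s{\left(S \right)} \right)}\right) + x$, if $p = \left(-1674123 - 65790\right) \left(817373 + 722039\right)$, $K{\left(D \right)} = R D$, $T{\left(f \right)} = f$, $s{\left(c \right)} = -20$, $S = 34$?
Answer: $-2678443040076$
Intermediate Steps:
$R = 2540$ ($R = 4 \cdot 635 = 2540$)
$K{\left(D \right)} = 2540 D$
$x = -88900$ ($x = 2540 \left(-35\right) = -88900$)
$p = -2678442951156$ ($p = \left(-1739913\right) 1539412 = -2678442951156$)
$\left(p + T{\left(s{\left(S \right)} \right)}\right) + x = \left(-2678442951156 - 20\right) - 88900 = -2678442951176 - 88900 = -2678443040076$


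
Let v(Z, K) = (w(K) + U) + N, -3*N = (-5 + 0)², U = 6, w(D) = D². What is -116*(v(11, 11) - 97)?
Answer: -7540/3 ≈ -2513.3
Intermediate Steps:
N = -25/3 (N = -(-5 + 0)²/3 = -⅓*(-5)² = -⅓*25 = -25/3 ≈ -8.3333)
v(Z, K) = -7/3 + K² (v(Z, K) = (K² + 6) - 25/3 = (6 + K²) - 25/3 = -7/3 + K²)
-116*(v(11, 11) - 97) = -116*((-7/3 + 11²) - 97) = -116*((-7/3 + 121) - 97) = -116*(356/3 - 97) = -116*65/3 = -7540/3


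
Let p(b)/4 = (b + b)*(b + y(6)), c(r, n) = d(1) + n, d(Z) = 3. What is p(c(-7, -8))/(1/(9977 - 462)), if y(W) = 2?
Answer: 1141800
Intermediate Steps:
c(r, n) = 3 + n
p(b) = 8*b*(2 + b) (p(b) = 4*((b + b)*(b + 2)) = 4*((2*b)*(2 + b)) = 4*(2*b*(2 + b)) = 8*b*(2 + b))
p(c(-7, -8))/(1/(9977 - 462)) = (8*(3 - 8)*(2 + (3 - 8)))/(1/(9977 - 462)) = (8*(-5)*(2 - 5))/(1/9515) = (8*(-5)*(-3))/(1/9515) = 120*9515 = 1141800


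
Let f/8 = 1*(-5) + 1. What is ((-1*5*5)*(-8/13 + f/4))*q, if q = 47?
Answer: 131600/13 ≈ 10123.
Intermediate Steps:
f = -32 (f = 8*(1*(-5) + 1) = 8*(-5 + 1) = 8*(-4) = -32)
((-1*5*5)*(-8/13 + f/4))*q = ((-1*5*5)*(-8/13 - 32/4))*47 = ((-5*5)*(-8*1/13 - 32*1/4))*47 = -25*(-8/13 - 8)*47 = -25*(-112/13)*47 = (2800/13)*47 = 131600/13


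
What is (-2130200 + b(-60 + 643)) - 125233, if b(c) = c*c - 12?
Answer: -1915556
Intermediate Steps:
b(c) = -12 + c² (b(c) = c² - 12 = -12 + c²)
(-2130200 + b(-60 + 643)) - 125233 = (-2130200 + (-12 + (-60 + 643)²)) - 125233 = (-2130200 + (-12 + 583²)) - 125233 = (-2130200 + (-12 + 339889)) - 125233 = (-2130200 + 339877) - 125233 = -1790323 - 125233 = -1915556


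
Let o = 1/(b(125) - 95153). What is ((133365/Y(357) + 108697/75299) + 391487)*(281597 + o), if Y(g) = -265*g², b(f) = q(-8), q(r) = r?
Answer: 43831353160018129739324/397592251959 ≈ 1.1024e+11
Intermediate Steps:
b(f) = -8
o = -1/95161 (o = 1/(-8 - 95153) = 1/(-95161) = -1/95161 ≈ -1.0509e-5)
((133365/Y(357) + 108697/75299) + 391487)*(281597 + o) = ((133365/((-265*357²)) + 108697/75299) + 391487)*(281597 - 1/95161) = ((133365/((-265*127449)) + 108697*(1/75299)) + 391487)*(26797052116/95161) = ((133365/(-33773985) + 108697/75299) + 391487)*(26797052116/95161) = ((133365*(-1/33773985) + 108697/75299) + 391487)*(26797052116/95161) = ((-523/132447 + 108697/75299) + 391487)*(26797052116/95161) = (2051030026/1424732379 + 391487)*(26797052116/95161) = (557766255887599/1424732379)*(26797052116/95161) = 43831353160018129739324/397592251959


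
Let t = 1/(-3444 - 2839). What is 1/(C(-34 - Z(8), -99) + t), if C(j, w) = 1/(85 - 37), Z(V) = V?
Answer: 301584/6235 ≈ 48.370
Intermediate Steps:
t = -1/6283 (t = 1/(-6283) = -1/6283 ≈ -0.00015916)
C(j, w) = 1/48
1/(C(-34 - Z(8), -99) + t) = 1/(1/48 - 1/6283) = 1/(6235/301584) = 301584/6235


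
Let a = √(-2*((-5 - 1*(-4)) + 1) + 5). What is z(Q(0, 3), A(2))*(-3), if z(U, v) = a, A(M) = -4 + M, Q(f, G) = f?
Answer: -3*√5 ≈ -6.7082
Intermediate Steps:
a = √5 (a = √(-2*((-5 + 4) + 1) + 5) = √(-2*(-1 + 1) + 5) = √(-2*0 + 5) = √(0 + 5) = √5 ≈ 2.2361)
z(U, v) = √5
z(Q(0, 3), A(2))*(-3) = √5*(-3) = -3*√5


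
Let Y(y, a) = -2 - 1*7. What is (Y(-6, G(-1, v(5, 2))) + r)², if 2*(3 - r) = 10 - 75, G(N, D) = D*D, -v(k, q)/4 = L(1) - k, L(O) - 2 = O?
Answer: 2809/4 ≈ 702.25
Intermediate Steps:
L(O) = 2 + O
v(k, q) = -12 + 4*k (v(k, q) = -4*((2 + 1) - k) = -4*(3 - k) = -12 + 4*k)
G(N, D) = D²
Y(y, a) = -9 (Y(y, a) = -2 - 7 = -9)
r = 71/2 (r = 3 - (10 - 75)/2 = 3 - ½*(-65) = 3 + 65/2 = 71/2 ≈ 35.500)
(Y(-6, G(-1, v(5, 2))) + r)² = (-9 + 71/2)² = (53/2)² = 2809/4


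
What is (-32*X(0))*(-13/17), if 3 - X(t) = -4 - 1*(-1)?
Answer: 2496/17 ≈ 146.82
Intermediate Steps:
X(t) = 6 (X(t) = 3 - (-4 - 1*(-1)) = 3 - (-4 + 1) = 3 - 1*(-3) = 3 + 3 = 6)
(-32*X(0))*(-13/17) = (-32*6)*(-13/17) = -(-2496)/17 = -192*(-13/17) = 2496/17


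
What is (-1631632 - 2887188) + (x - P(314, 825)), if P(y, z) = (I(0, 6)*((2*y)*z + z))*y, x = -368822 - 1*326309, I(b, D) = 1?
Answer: -168156401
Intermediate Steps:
x = -695131 (x = -368822 - 326309 = -695131)
P(y, z) = y*(z + 2*y*z) (P(y, z) = (1*((2*y)*z + z))*y = (1*(2*y*z + z))*y = (1*(z + 2*y*z))*y = (z + 2*y*z)*y = y*(z + 2*y*z))
(-1631632 - 2887188) + (x - P(314, 825)) = (-1631632 - 2887188) + (-695131 - 314*825*(1 + 2*314)) = -4518820 + (-695131 - 314*825*(1 + 628)) = -4518820 + (-695131 - 314*825*629) = -4518820 + (-695131 - 1*162942450) = -4518820 + (-695131 - 162942450) = -4518820 - 163637581 = -168156401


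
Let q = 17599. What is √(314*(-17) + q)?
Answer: √12261 ≈ 110.73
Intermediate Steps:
√(314*(-17) + q) = √(314*(-17) + 17599) = √(-5338 + 17599) = √12261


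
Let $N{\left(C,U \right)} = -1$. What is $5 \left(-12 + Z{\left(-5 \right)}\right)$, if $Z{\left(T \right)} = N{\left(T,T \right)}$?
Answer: $-65$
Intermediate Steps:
$Z{\left(T \right)} = -1$
$5 \left(-12 + Z{\left(-5 \right)}\right) = 5 \left(-12 - 1\right) = 5 \left(-13\right) = -65$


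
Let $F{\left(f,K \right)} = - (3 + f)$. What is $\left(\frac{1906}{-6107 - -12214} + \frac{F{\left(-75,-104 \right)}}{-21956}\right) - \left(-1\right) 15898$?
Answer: $\frac{532932345162}{33521323} \approx 15898.0$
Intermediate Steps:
$F{\left(f,K \right)} = -3 - f$
$\left(\frac{1906}{-6107 - -12214} + \frac{F{\left(-75,-104 \right)}}{-21956}\right) - \left(-1\right) 15898 = \left(\frac{1906}{-6107 - -12214} + \frac{-3 - -75}{-21956}\right) - \left(-1\right) 15898 = \left(\frac{1906}{-6107 + 12214} + \left(-3 + 75\right) \left(- \frac{1}{21956}\right)\right) - -15898 = \left(\frac{1906}{6107} + 72 \left(- \frac{1}{21956}\right)\right) + 15898 = \left(1906 \cdot \frac{1}{6107} - \frac{18}{5489}\right) + 15898 = \left(\frac{1906}{6107} - \frac{18}{5489}\right) + 15898 = \frac{10352108}{33521323} + 15898 = \frac{532932345162}{33521323}$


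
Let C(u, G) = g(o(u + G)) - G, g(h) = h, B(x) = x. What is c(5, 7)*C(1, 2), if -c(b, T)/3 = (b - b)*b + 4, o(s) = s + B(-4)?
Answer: 36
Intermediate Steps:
o(s) = -4 + s (o(s) = s - 4 = -4 + s)
c(b, T) = -12 (c(b, T) = -3*((b - b)*b + 4) = -3*(0*b + 4) = -3*(0 + 4) = -3*4 = -12)
C(u, G) = -4 + u (C(u, G) = (-4 + (u + G)) - G = (-4 + (G + u)) - G = (-4 + G + u) - G = -4 + u)
c(5, 7)*C(1, 2) = -12*(-4 + 1) = -12*(-3) = 36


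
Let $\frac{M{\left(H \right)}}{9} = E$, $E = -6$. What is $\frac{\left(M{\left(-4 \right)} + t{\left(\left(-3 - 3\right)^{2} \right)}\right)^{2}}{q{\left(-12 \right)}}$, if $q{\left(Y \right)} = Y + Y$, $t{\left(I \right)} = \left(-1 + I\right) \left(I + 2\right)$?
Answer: $- \frac{203522}{3} \approx -67841.0$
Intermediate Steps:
$M{\left(H \right)} = -54$ ($M{\left(H \right)} = 9 \left(-6\right) = -54$)
$t{\left(I \right)} = \left(-1 + I\right) \left(2 + I\right)$
$q{\left(Y \right)} = 2 Y$
$\frac{\left(M{\left(-4 \right)} + t{\left(\left(-3 - 3\right)^{2} \right)}\right)^{2}}{q{\left(-12 \right)}} = \frac{\left(-54 + \left(-2 + \left(-3 - 3\right)^{2} + \left(\left(-3 - 3\right)^{2}\right)^{2}\right)\right)^{2}}{2 \left(-12\right)} = \frac{\left(-54 + \left(-2 + \left(-6\right)^{2} + \left(\left(-6\right)^{2}\right)^{2}\right)\right)^{2}}{-24} = \left(-54 + \left(-2 + 36 + 36^{2}\right)\right)^{2} \left(- \frac{1}{24}\right) = \left(-54 + \left(-2 + 36 + 1296\right)\right)^{2} \left(- \frac{1}{24}\right) = \left(-54 + 1330\right)^{2} \left(- \frac{1}{24}\right) = 1276^{2} \left(- \frac{1}{24}\right) = 1628176 \left(- \frac{1}{24}\right) = - \frac{203522}{3}$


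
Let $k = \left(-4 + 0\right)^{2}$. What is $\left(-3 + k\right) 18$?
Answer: $234$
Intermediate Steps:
$k = 16$ ($k = \left(-4\right)^{2} = 16$)
$\left(-3 + k\right) 18 = \left(-3 + 16\right) 18 = 13 \cdot 18 = 234$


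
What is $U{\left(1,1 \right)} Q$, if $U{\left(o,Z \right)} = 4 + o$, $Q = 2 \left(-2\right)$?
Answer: $-20$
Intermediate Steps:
$Q = -4$
$U{\left(1,1 \right)} Q = \left(4 + 1\right) \left(-4\right) = 5 \left(-4\right) = -20$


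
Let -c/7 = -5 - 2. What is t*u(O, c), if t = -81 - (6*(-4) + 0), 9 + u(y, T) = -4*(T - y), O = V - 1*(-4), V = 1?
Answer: 10545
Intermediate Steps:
O = 5 (O = 1 - 1*(-4) = 1 + 4 = 5)
c = 49 (c = -7*(-5 - 2) = -7*(-7) = 49)
u(y, T) = -9 - 4*T + 4*y (u(y, T) = -9 - 4*(T - y) = -9 + (-4*T + 4*y) = -9 - 4*T + 4*y)
t = -57 (t = -81 - (-24 + 0) = -81 - 1*(-24) = -81 + 24 = -57)
t*u(O, c) = -57*(-9 - 4*49 + 4*5) = -57*(-9 - 196 + 20) = -57*(-185) = 10545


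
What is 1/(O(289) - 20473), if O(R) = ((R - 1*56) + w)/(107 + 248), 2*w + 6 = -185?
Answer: -142/2907111 ≈ -4.8846e-5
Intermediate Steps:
w = -191/2 (w = -3 + (½)*(-185) = -3 - 185/2 = -191/2 ≈ -95.500)
O(R) = -303/710 + R/355 (O(R) = ((R - 1*56) - 191/2)/(107 + 248) = ((R - 56) - 191/2)/355 = ((-56 + R) - 191/2)*(1/355) = (-303/2 + R)*(1/355) = -303/710 + R/355)
1/(O(289) - 20473) = 1/((-303/710 + (1/355)*289) - 20473) = 1/((-303/710 + 289/355) - 20473) = 1/(55/142 - 20473) = 1/(-2907111/142) = -142/2907111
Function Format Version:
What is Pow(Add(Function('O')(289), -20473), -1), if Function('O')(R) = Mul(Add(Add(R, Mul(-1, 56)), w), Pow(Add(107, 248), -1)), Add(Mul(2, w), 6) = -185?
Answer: Rational(-142, 2907111) ≈ -4.8846e-5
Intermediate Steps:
w = Rational(-191, 2) (w = Add(-3, Mul(Rational(1, 2), -185)) = Add(-3, Rational(-185, 2)) = Rational(-191, 2) ≈ -95.500)
Function('O')(R) = Add(Rational(-303, 710), Mul(Rational(1, 355), R)) (Function('O')(R) = Mul(Add(Add(R, Mul(-1, 56)), Rational(-191, 2)), Pow(Add(107, 248), -1)) = Mul(Add(Add(R, -56), Rational(-191, 2)), Pow(355, -1)) = Mul(Add(Add(-56, R), Rational(-191, 2)), Rational(1, 355)) = Mul(Add(Rational(-303, 2), R), Rational(1, 355)) = Add(Rational(-303, 710), Mul(Rational(1, 355), R)))
Pow(Add(Function('O')(289), -20473), -1) = Pow(Add(Add(Rational(-303, 710), Mul(Rational(1, 355), 289)), -20473), -1) = Pow(Add(Add(Rational(-303, 710), Rational(289, 355)), -20473), -1) = Pow(Add(Rational(55, 142), -20473), -1) = Pow(Rational(-2907111, 142), -1) = Rational(-142, 2907111)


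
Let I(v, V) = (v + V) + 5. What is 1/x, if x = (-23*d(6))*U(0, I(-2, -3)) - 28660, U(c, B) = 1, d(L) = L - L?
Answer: -1/28660 ≈ -3.4892e-5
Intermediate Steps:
I(v, V) = 5 + V + v (I(v, V) = (V + v) + 5 = 5 + V + v)
d(L) = 0
x = -28660 (x = -23*0*1 - 28660 = 0*1 - 28660 = 0 - 28660 = -28660)
1/x = 1/(-28660) = -1/28660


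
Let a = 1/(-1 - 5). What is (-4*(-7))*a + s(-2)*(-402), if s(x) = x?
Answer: 2398/3 ≈ 799.33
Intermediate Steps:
a = -⅙ (a = 1/(-6) = -⅙ ≈ -0.16667)
(-4*(-7))*a + s(-2)*(-402) = -4*(-7)*(-⅙) - 2*(-402) = 28*(-⅙) + 804 = -14/3 + 804 = 2398/3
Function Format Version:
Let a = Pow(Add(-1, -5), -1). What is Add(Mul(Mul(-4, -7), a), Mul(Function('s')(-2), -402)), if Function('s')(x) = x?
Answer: Rational(2398, 3) ≈ 799.33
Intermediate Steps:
a = Rational(-1, 6) (a = Pow(-6, -1) = Rational(-1, 6) ≈ -0.16667)
Add(Mul(Mul(-4, -7), a), Mul(Function('s')(-2), -402)) = Add(Mul(Mul(-4, -7), Rational(-1, 6)), Mul(-2, -402)) = Add(Mul(28, Rational(-1, 6)), 804) = Add(Rational(-14, 3), 804) = Rational(2398, 3)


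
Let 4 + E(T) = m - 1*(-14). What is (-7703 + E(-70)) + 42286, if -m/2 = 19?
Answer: 34555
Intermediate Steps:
m = -38 (m = -2*19 = -38)
E(T) = -28 (E(T) = -4 + (-38 - 1*(-14)) = -4 + (-38 + 14) = -4 - 24 = -28)
(-7703 + E(-70)) + 42286 = (-7703 - 28) + 42286 = -7731 + 42286 = 34555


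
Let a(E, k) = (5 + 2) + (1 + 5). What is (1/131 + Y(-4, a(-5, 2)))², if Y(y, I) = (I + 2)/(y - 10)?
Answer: 3806401/3363556 ≈ 1.1317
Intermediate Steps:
a(E, k) = 13 (a(E, k) = 7 + 6 = 13)
Y(y, I) = (2 + I)/(-10 + y)
(1/131 + Y(-4, a(-5, 2)))² = (1/131 + (2 + 13)/(-10 - 4))² = (1/131 + 15/(-14))² = (1/131 - 1/14*15)² = (1/131 - 15/14)² = (-1951/1834)² = 3806401/3363556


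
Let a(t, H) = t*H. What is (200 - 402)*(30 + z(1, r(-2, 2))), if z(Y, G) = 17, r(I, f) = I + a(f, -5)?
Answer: -9494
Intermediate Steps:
a(t, H) = H*t
r(I, f) = I - 5*f
(200 - 402)*(30 + z(1, r(-2, 2))) = (200 - 402)*(30 + 17) = -202*47 = -9494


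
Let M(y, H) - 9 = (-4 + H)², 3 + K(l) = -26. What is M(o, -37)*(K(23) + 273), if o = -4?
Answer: 412360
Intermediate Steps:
K(l) = -29 (K(l) = -3 - 26 = -29)
M(y, H) = 9 + (-4 + H)²
M(o, -37)*(K(23) + 273) = (9 + (-4 - 37)²)*(-29 + 273) = (9 + (-41)²)*244 = (9 + 1681)*244 = 1690*244 = 412360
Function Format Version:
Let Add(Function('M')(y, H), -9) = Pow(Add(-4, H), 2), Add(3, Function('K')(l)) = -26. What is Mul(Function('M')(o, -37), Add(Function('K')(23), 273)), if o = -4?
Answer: 412360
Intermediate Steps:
Function('K')(l) = -29 (Function('K')(l) = Add(-3, -26) = -29)
Function('M')(y, H) = Add(9, Pow(Add(-4, H), 2))
Mul(Function('M')(o, -37), Add(Function('K')(23), 273)) = Mul(Add(9, Pow(Add(-4, -37), 2)), Add(-29, 273)) = Mul(Add(9, Pow(-41, 2)), 244) = Mul(Add(9, 1681), 244) = Mul(1690, 244) = 412360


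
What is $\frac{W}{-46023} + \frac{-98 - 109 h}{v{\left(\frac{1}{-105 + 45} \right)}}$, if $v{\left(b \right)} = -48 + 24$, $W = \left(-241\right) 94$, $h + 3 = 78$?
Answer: $\frac{42365775}{122728} \approx 345.2$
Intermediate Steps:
$h = 75$ ($h = -3 + 78 = 75$)
$W = -22654$
$v{\left(b \right)} = -24$
$\frac{W}{-46023} + \frac{-98 - 109 h}{v{\left(\frac{1}{-105 + 45} \right)}} = - \frac{22654}{-46023} + \frac{-98 - 8175}{-24} = \left(-22654\right) \left(- \frac{1}{46023}\right) + \left(-98 - 8175\right) \left(- \frac{1}{24}\right) = \frac{22654}{46023} - - \frac{8273}{24} = \frac{22654}{46023} + \frac{8273}{24} = \frac{42365775}{122728}$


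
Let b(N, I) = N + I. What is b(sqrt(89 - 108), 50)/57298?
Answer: 25/28649 + I*sqrt(19)/57298 ≈ 0.00087263 + 7.6074e-5*I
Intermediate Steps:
b(N, I) = I + N
b(sqrt(89 - 108), 50)/57298 = (50 + sqrt(89 - 108))/57298 = (50 + sqrt(-19))*(1/57298) = (50 + I*sqrt(19))*(1/57298) = 25/28649 + I*sqrt(19)/57298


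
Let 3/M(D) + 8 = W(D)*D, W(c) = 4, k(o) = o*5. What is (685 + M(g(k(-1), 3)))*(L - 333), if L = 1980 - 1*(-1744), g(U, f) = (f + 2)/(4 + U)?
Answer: 65029207/28 ≈ 2.3225e+6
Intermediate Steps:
k(o) = 5*o
g(U, f) = (2 + f)/(4 + U)
L = 3724 (L = 1980 + 1744 = 3724)
M(D) = 3/(-8 + 4*D)
(685 + M(g(k(-1), 3)))*(L - 333) = (685 + 3/(4*(-2 + (2 + 3)/(4 + 5*(-1)))))*(3724 - 333) = (685 + 3/(4*(-2 + 5/(4 - 5))))*3391 = (685 + 3/(4*(-2 + 5/(-1))))*3391 = (685 + 3/(4*(-2 - 1*5)))*3391 = (685 + 3/(4*(-2 - 5)))*3391 = (685 + (¾)/(-7))*3391 = (685 + (¾)*(-⅐))*3391 = (685 - 3/28)*3391 = (19177/28)*3391 = 65029207/28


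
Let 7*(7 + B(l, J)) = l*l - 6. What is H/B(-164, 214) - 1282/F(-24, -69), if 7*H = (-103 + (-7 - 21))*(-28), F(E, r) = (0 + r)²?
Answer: -245606/1852029 ≈ -0.13261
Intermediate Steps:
F(E, r) = r²
H = 524 (H = ((-103 + (-7 - 21))*(-28))/7 = ((-103 - 28)*(-28))/7 = (-131*(-28))/7 = (⅐)*3668 = 524)
B(l, J) = -55/7 + l²/7 (B(l, J) = -7 + (l*l - 6)/7 = -7 + (l² - 6)/7 = -7 + (-6 + l²)/7 = -7 + (-6/7 + l²/7) = -55/7 + l²/7)
H/B(-164, 214) - 1282/F(-24, -69) = 524/(-55/7 + (⅐)*(-164)²) - 1282/((-69)²) = 524/(-55/7 + (⅐)*26896) - 1282/4761 = 524/(-55/7 + 26896/7) - 1282*1/4761 = 524/(26841/7) - 1282/4761 = 524*(7/26841) - 1282/4761 = 3668/26841 - 1282/4761 = -245606/1852029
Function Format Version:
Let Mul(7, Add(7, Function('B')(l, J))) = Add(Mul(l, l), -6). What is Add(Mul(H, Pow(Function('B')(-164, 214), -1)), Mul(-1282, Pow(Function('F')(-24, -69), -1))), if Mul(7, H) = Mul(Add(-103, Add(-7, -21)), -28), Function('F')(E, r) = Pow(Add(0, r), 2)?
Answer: Rational(-245606, 1852029) ≈ -0.13261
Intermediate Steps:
Function('F')(E, r) = Pow(r, 2)
H = 524 (H = Mul(Rational(1, 7), Mul(Add(-103, Add(-7, -21)), -28)) = Mul(Rational(1, 7), Mul(Add(-103, -28), -28)) = Mul(Rational(1, 7), Mul(-131, -28)) = Mul(Rational(1, 7), 3668) = 524)
Function('B')(l, J) = Add(Rational(-55, 7), Mul(Rational(1, 7), Pow(l, 2))) (Function('B')(l, J) = Add(-7, Mul(Rational(1, 7), Add(Mul(l, l), -6))) = Add(-7, Mul(Rational(1, 7), Add(Pow(l, 2), -6))) = Add(-7, Mul(Rational(1, 7), Add(-6, Pow(l, 2)))) = Add(-7, Add(Rational(-6, 7), Mul(Rational(1, 7), Pow(l, 2)))) = Add(Rational(-55, 7), Mul(Rational(1, 7), Pow(l, 2))))
Add(Mul(H, Pow(Function('B')(-164, 214), -1)), Mul(-1282, Pow(Function('F')(-24, -69), -1))) = Add(Mul(524, Pow(Add(Rational(-55, 7), Mul(Rational(1, 7), Pow(-164, 2))), -1)), Mul(-1282, Pow(Pow(-69, 2), -1))) = Add(Mul(524, Pow(Add(Rational(-55, 7), Mul(Rational(1, 7), 26896)), -1)), Mul(-1282, Pow(4761, -1))) = Add(Mul(524, Pow(Add(Rational(-55, 7), Rational(26896, 7)), -1)), Mul(-1282, Rational(1, 4761))) = Add(Mul(524, Pow(Rational(26841, 7), -1)), Rational(-1282, 4761)) = Add(Mul(524, Rational(7, 26841)), Rational(-1282, 4761)) = Add(Rational(3668, 26841), Rational(-1282, 4761)) = Rational(-245606, 1852029)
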